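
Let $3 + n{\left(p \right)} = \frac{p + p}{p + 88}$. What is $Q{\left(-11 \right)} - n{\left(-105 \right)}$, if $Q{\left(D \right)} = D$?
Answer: $- \frac{346}{17} \approx -20.353$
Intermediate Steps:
$n{\left(p \right)} = -3 + \frac{2 p}{88 + p}$ ($n{\left(p \right)} = -3 + \frac{p + p}{p + 88} = -3 + \frac{2 p}{88 + p}$)
$Q{\left(-11 \right)} - n{\left(-105 \right)} = -11 - \frac{-264 - -105}{88 - 105} = -11 - \frac{-264 + 105}{-17} = -11 - \left(- \frac{1}{17}\right) \left(-159\right) = -11 - \frac{159}{17} = - \frac{346}{17}$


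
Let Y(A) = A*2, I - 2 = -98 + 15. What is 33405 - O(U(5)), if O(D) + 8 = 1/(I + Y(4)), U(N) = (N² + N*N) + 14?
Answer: 2439150/73 ≈ 33413.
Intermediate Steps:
I = -81 (I = 2 + (-98 + 15) = 2 - 83 = -81)
Y(A) = 2*A
U(N) = 14 + 2*N² (U(N) = (N² + N²) + 14 = 2*N² + 14 = 14 + 2*N²)
O(D) = -585/73 (O(D) = -8 + 1/(-81 + 2*4) = -8 + 1/(-81 + 8) = -8 + 1/(-73) = -8 - 1/73 = -585/73)
33405 - O(U(5)) = 33405 - 1*(-585/73) = 33405 + 585/73 = 2439150/73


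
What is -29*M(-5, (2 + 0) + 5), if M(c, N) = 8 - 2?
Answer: -174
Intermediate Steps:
M(c, N) = 6
-29*M(-5, (2 + 0) + 5) = -29*6 = -174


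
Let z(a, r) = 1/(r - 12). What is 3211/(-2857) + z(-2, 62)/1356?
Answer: -217702943/193704600 ≈ -1.1239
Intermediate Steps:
z(a, r) = 1/(-12 + r)
3211/(-2857) + z(-2, 62)/1356 = 3211/(-2857) + 1/((-12 + 62)*1356) = 3211*(-1/2857) + (1/1356)/50 = -3211/2857 + (1/50)*(1/1356) = -3211/2857 + 1/67800 = -217702943/193704600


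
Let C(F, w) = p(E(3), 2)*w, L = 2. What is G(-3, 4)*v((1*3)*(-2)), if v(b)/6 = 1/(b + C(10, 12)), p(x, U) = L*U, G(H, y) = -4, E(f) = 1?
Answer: -4/7 ≈ -0.57143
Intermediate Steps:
p(x, U) = 2*U
C(F, w) = 4*w (C(F, w) = (2*2)*w = 4*w)
v(b) = 6/(48 + b) (v(b) = 6/(b + 4*12) = 6/(b + 48) = 6/(48 + b))
G(-3, 4)*v((1*3)*(-2)) = -24/(48 + (1*3)*(-2)) = -24/(48 + 3*(-2)) = -24/(48 - 6) = -24/42 = -4*⅐ = -4/7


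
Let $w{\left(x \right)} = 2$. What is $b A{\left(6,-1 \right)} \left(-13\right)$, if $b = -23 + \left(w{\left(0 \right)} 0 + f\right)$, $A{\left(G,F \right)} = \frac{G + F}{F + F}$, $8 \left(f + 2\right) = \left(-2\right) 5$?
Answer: $- \frac{6825}{8} \approx -853.13$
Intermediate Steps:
$f = - \frac{13}{4}$ ($f = -2 + \frac{\left(-2\right) 5}{8} = -2 + \frac{1}{8} \left(-10\right) = -2 - \frac{5}{4} = - \frac{13}{4} \approx -3.25$)
$A{\left(G,F \right)} = \frac{F + G}{2 F}$
$b = - \frac{105}{4}$ ($b = -23 + \left(2 \cdot 0 - \frac{13}{4}\right) = -23 + \left(0 - \frac{13}{4}\right) = -23 - \frac{13}{4} = - \frac{105}{4} \approx -26.25$)
$b A{\left(6,-1 \right)} \left(-13\right) = - \frac{105 \frac{-1 + 6}{2 \left(-1\right)}}{4} \left(-13\right) = - \frac{105 \cdot \frac{1}{2} \left(-1\right) 5}{4} \left(-13\right) = \left(- \frac{105}{4}\right) \left(- \frac{5}{2}\right) \left(-13\right) = \frac{525}{8} \left(-13\right) = - \frac{6825}{8}$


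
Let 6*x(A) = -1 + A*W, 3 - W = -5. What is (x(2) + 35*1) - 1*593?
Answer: -1111/2 ≈ -555.50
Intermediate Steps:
W = 8 (W = 3 - 1*(-5) = 3 + 5 = 8)
x(A) = -⅙ + 4*A/3 (x(A) = (-1 + A*8)/6 = (-1 + 8*A)/6 = -⅙ + 4*A/3)
(x(2) + 35*1) - 1*593 = ((-⅙ + (4/3)*2) + 35*1) - 1*593 = ((-⅙ + 8/3) + 35) - 593 = (5/2 + 35) - 593 = 75/2 - 593 = -1111/2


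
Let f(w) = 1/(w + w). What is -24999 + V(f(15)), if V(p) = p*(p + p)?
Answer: -11249549/450 ≈ -24999.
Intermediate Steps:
f(w) = 1/(2*w)
V(p) = 2*p² (V(p) = p*(2*p) = 2*p²)
-24999 + V(f(15)) = -24999 + 2*((½)/15)² = -24999 + 2*((½)*(1/15))² = -24999 + 2*(1/30)² = -24999 + 2*(1/900) = -24999 + 1/450 = -11249549/450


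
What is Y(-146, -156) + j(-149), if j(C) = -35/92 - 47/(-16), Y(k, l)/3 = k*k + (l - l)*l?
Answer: 23533805/368 ≈ 63951.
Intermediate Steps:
Y(k, l) = 3*k**2 (Y(k, l) = 3*(k*k + (l - l)*l) = 3*(k**2 + 0*l) = 3*(k**2 + 0) = 3*k**2)
j(C) = 941/368 (j(C) = -35*1/92 - 47*(-1/16) = -35/92 + 47/16 = 941/368)
Y(-146, -156) + j(-149) = 3*(-146)**2 + 941/368 = 3*21316 + 941/368 = 63948 + 941/368 = 23533805/368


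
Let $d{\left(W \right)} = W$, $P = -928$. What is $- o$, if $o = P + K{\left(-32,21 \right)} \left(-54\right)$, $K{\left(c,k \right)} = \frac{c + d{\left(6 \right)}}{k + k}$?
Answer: $\frac{6262}{7} \approx 894.57$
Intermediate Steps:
$K{\left(c,k \right)} = \frac{6 + c}{2 k}$ ($K{\left(c,k \right)} = \frac{c + 6}{k + k} = \frac{6 + c}{2 k}$)
$o = - \frac{6262}{7}$ ($o = -928 + \frac{6 - 32}{2 \cdot 21} \left(-54\right) = -928 + \frac{1}{2} \cdot \frac{1}{21} \left(-26\right) \left(-54\right) = -928 - - \frac{234}{7} = -928 + \frac{234}{7} = - \frac{6262}{7} \approx -894.57$)
$- o = \left(-1\right) \left(- \frac{6262}{7}\right) = \frac{6262}{7}$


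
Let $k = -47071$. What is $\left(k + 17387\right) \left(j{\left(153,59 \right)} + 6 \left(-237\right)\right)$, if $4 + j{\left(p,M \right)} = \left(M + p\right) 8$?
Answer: $-8014680$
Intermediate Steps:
$j{\left(p,M \right)} = -4 + 8 M + 8 p$ ($j{\left(p,M \right)} = -4 + \left(M + p\right) 8 = -4 + \left(8 M + 8 p\right) = -4 + 8 M + 8 p$)
$\left(k + 17387\right) \left(j{\left(153,59 \right)} + 6 \left(-237\right)\right) = \left(-47071 + 17387\right) \left(\left(-4 + 8 \cdot 59 + 8 \cdot 153\right) + 6 \left(-237\right)\right) = - 29684 \left(\left(-4 + 472 + 1224\right) - 1422\right) = - 29684 \left(1692 - 1422\right) = \left(-29684\right) 270 = -8014680$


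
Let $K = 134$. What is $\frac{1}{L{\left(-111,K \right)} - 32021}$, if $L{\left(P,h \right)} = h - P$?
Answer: $- \frac{1}{31776} \approx -3.147 \cdot 10^{-5}$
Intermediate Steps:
$\frac{1}{L{\left(-111,K \right)} - 32021} = \frac{1}{\left(134 - -111\right) - 32021} = \frac{1}{\left(134 + 111\right) - 32021} = \frac{1}{245 - 32021} = \frac{1}{-31776} = - \frac{1}{31776}$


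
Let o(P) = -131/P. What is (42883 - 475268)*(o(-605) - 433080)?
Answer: 22658121463313/121 ≈ 1.8726e+11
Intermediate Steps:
(42883 - 475268)*(o(-605) - 433080) = (42883 - 475268)*(-131/(-605) - 433080) = -432385*(-131*(-1/605) - 433080) = -432385*(131/605 - 433080) = -432385*(-262013269/605) = 22658121463313/121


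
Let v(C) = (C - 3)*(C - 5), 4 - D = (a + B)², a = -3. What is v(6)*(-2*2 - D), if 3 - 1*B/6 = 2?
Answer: 3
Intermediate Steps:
B = 6 (B = 18 - 6*2 = 18 - 12 = 6)
D = -5 (D = 4 - (-3 + 6)² = 4 - 1*3² = 4 - 1*9 = 4 - 9 = -5)
v(C) = (-5 + C)*(-3 + C) (v(C) = (-3 + C)*(-5 + C) = (-5 + C)*(-3 + C))
v(6)*(-2*2 - D) = (15 + 6² - 8*6)*(-2*2 - 1*(-5)) = (15 + 36 - 48)*(-4 + 5) = 3*1 = 3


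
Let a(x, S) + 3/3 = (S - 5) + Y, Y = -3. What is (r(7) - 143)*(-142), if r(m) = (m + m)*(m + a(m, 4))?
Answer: 16330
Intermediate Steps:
a(x, S) = -9 + S (a(x, S) = -1 + ((S - 5) - 3) = -1 + ((-5 + S) - 3) = -1 + (-8 + S) = -9 + S)
r(m) = 2*m*(-5 + m) (r(m) = (m + m)*(m + (-9 + 4)) = (2*m)*(m - 5) = (2*m)*(-5 + m) = 2*m*(-5 + m))
(r(7) - 143)*(-142) = (2*7*(-5 + 7) - 143)*(-142) = (2*7*2 - 143)*(-142) = (28 - 143)*(-142) = -115*(-142) = 16330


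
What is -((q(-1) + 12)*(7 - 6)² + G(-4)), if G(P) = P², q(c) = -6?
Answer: -22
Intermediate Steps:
-((q(-1) + 12)*(7 - 6)² + G(-4)) = -((-6 + 12)*(7 - 6)² + (-4)²) = -(6*1² + 16) = -(6*1 + 16) = -(6 + 16) = -1*22 = -22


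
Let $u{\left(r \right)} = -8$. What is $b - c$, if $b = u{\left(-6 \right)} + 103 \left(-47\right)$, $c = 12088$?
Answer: $-16937$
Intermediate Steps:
$b = -4849$ ($b = -8 + 103 \left(-47\right) = -8 - 4841 = -4849$)
$b - c = -4849 - 12088 = -16937$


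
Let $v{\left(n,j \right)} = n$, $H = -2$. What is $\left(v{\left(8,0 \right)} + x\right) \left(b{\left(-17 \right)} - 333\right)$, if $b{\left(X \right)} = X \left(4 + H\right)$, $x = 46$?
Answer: $-19818$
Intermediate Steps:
$b{\left(X \right)} = 2 X$ ($b{\left(X \right)} = X \left(4 - 2\right) = X 2 = 2 X$)
$\left(v{\left(8,0 \right)} + x\right) \left(b{\left(-17 \right)} - 333\right) = \left(8 + 46\right) \left(2 \left(-17\right) - 333\right) = 54 \left(-34 - 333\right) = 54 \left(-367\right) = -19818$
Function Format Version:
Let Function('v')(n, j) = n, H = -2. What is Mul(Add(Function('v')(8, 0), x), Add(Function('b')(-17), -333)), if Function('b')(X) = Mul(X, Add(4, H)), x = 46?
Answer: -19818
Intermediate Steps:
Function('b')(X) = Mul(2, X) (Function('b')(X) = Mul(X, Add(4, -2)) = Mul(X, 2) = Mul(2, X))
Mul(Add(Function('v')(8, 0), x), Add(Function('b')(-17), -333)) = Mul(Add(8, 46), Add(Mul(2, -17), -333)) = Mul(54, Add(-34, -333)) = Mul(54, -367) = -19818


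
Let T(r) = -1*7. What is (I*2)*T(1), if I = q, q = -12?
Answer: 168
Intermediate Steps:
T(r) = -7
I = -12
(I*2)*T(1) = -12*2*(-7) = -24*(-7) = 168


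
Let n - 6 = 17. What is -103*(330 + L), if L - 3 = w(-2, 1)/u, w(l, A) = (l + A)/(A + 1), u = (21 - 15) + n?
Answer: -1989239/58 ≈ -34297.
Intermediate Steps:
n = 23 (n = 6 + 17 = 23)
u = 29 (u = (21 - 15) + 23 = 6 + 23 = 29)
w(l, A) = (A + l)/(1 + A)
L = 173/58 (L = 3 + ((1 - 2)/(1 + 1))/29 = 3 + (-1/2)/29 = 3 + ((½)*(-1))/29 = 3 + (1/29)*(-½) = 3 - 1/58 = 173/58 ≈ 2.9828)
-103*(330 + L) = -103*(330 + 173/58) = -103*19313/58 = -1989239/58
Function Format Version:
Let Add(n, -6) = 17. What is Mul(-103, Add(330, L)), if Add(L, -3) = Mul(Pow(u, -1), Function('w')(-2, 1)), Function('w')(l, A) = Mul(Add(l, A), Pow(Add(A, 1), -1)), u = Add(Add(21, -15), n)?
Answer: Rational(-1989239, 58) ≈ -34297.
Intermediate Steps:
n = 23 (n = Add(6, 17) = 23)
u = 29 (u = Add(Add(21, -15), 23) = Add(6, 23) = 29)
Function('w')(l, A) = Mul(Pow(Add(1, A), -1), Add(A, l)) (Function('w')(l, A) = Mul(Add(A, l), Pow(Add(1, A), -1)) = Mul(Pow(Add(1, A), -1), Add(A, l)))
L = Rational(173, 58) (L = Add(3, Mul(Pow(29, -1), Mul(Pow(Add(1, 1), -1), Add(1, -2)))) = Add(3, Mul(Rational(1, 29), Mul(Pow(2, -1), -1))) = Add(3, Mul(Rational(1, 29), Mul(Rational(1, 2), -1))) = Add(3, Mul(Rational(1, 29), Rational(-1, 2))) = Add(3, Rational(-1, 58)) = Rational(173, 58) ≈ 2.9828)
Mul(-103, Add(330, L)) = Mul(-103, Add(330, Rational(173, 58))) = Mul(-103, Rational(19313, 58)) = Rational(-1989239, 58)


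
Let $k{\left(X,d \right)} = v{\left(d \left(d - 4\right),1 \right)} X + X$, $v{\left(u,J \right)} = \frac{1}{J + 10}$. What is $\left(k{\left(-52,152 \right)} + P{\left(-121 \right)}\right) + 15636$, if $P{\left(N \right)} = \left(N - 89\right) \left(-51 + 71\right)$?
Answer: $\frac{125172}{11} \approx 11379.0$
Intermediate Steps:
$v{\left(u,J \right)} = \frac{1}{10 + J}$
$k{\left(X,d \right)} = \frac{12 X}{11}$ ($k{\left(X,d \right)} = \frac{X}{10 + 1} + X = \frac{X}{11} + X = \frac{12 X}{11}$)
$P{\left(N \right)} = -1780 + 20 N$ ($P{\left(N \right)} = \left(-89 + N\right) 20 = -1780 + 20 N$)
$\left(k{\left(-52,152 \right)} + P{\left(-121 \right)}\right) + 15636 = \left(\frac{12}{11} \left(-52\right) + \left(-1780 + 20 \left(-121\right)\right)\right) + 15636 = \left(- \frac{624}{11} - 4200\right) + 15636 = - \frac{46824}{11} + 15636 = \frac{125172}{11}$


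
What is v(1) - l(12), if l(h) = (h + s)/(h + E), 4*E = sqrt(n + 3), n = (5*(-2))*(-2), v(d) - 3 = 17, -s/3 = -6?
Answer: 39860/2281 + 120*sqrt(23)/2281 ≈ 17.727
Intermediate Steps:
s = 18 (s = -3*(-6) = 18)
v(d) = 20 (v(d) = 3 + 17 = 20)
n = 20 (n = -10*(-2) = 20)
E = sqrt(23)/4 (E = sqrt(20 + 3)/4 = sqrt(23)/4 ≈ 1.1990)
l(h) = (18 + h)/(h + sqrt(23)/4) (l(h) = (h + 18)/(h + sqrt(23)/4) = (18 + h)/(h + sqrt(23)/4))
v(1) - l(12) = 20 - 4*(18 + 12)/(sqrt(23) + 4*12) = 20 - 4*30/(sqrt(23) + 48) = 20 - 4*30/(48 + sqrt(23)) = 20 - 120/(48 + sqrt(23))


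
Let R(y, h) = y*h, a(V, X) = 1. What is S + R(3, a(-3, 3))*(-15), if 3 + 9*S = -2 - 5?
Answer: -415/9 ≈ -46.111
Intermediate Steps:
R(y, h) = h*y
S = -10/9 (S = -⅓ + (-2 - 5)/9 = -⅓ + (⅑)*(-7) = -⅓ - 7/9 = -10/9 ≈ -1.1111)
S + R(3, a(-3, 3))*(-15) = -10/9 + (1*3)*(-15) = -10/9 + 3*(-15) = -10/9 - 45 = -415/9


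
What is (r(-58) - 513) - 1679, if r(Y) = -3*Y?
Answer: -2018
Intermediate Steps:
(r(-58) - 513) - 1679 = (-3*(-58) - 513) - 1679 = (174 - 513) - 1679 = -339 - 1679 = -2018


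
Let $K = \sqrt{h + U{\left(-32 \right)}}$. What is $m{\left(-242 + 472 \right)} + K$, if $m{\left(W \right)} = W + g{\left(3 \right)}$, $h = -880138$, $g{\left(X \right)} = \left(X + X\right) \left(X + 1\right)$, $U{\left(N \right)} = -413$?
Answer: $254 + 9 i \sqrt{10871} \approx 254.0 + 938.38 i$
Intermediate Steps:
$g{\left(X \right)} = 2 X \left(1 + X\right)$
$K = 9 i \sqrt{10871}$ ($K = \sqrt{-880138 - 413} = \sqrt{-880551} = 9 i \sqrt{10871} \approx 938.38 i$)
$m{\left(W \right)} = 24 + W$ ($m{\left(W \right)} = W + 2 \cdot 3 \left(1 + 3\right) = W + 2 \cdot 3 \cdot 4 = W + 24 = 24 + W$)
$m{\left(-242 + 472 \right)} + K = \left(24 + \left(-242 + 472\right)\right) + 9 i \sqrt{10871} = \left(24 + 230\right) + 9 i \sqrt{10871} = 254 + 9 i \sqrt{10871}$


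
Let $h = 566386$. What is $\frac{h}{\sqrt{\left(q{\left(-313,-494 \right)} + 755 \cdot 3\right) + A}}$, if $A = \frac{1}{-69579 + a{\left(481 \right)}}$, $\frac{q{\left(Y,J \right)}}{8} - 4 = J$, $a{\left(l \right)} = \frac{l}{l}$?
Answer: $- \frac{566386 i \sqrt{8012017398598}}{115151591} \approx - 13922.0 i$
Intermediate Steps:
$a{\left(l \right)} = 1$
$q{\left(Y,J \right)} = 32 + 8 J$
$A = - \frac{1}{69578}$ ($A = \frac{1}{-69579 + 1} = \frac{1}{-69578} = - \frac{1}{69578} \approx -1.4372 \cdot 10^{-5}$)
$\frac{h}{\sqrt{\left(q{\left(-313,-494 \right)} + 755 \cdot 3\right) + A}} = \frac{566386}{\sqrt{\left(\left(32 + 8 \left(-494\right)\right) + 755 \cdot 3\right) - \frac{1}{69578}}} = \frac{566386}{\sqrt{\left(\left(32 - 3952\right) + 2265\right) - \frac{1}{69578}}} = \frac{566386}{\sqrt{\left(-3920 + 2265\right) - \frac{1}{69578}}} = \frac{566386}{\sqrt{-1655 - \frac{1}{69578}}} = \frac{566386}{\sqrt{- \frac{115151591}{69578}}} = \frac{566386}{\frac{1}{69578} i \sqrt{8012017398598}} = 566386 \left(- \frac{i \sqrt{8012017398598}}{115151591}\right) = - \frac{566386 i \sqrt{8012017398598}}{115151591}$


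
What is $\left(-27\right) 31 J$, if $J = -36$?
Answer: $30132$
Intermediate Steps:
$\left(-27\right) 31 J = \left(-27\right) 31 \left(-36\right) = \left(-837\right) \left(-36\right) = 30132$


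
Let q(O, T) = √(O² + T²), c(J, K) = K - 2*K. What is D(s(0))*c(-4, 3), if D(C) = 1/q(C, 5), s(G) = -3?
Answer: -3*√34/34 ≈ -0.51450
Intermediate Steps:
c(J, K) = -K
D(C) = (25 + C²)^(-½) (D(C) = 1/(√(C² + 5²)) = 1/(√(C² + 25)) = 1/(√(25 + C²)) = (25 + C²)^(-½))
D(s(0))*c(-4, 3) = (-1*3)/√(25 + (-3)²) = -3/√(25 + 9) = -3/√34 = (√34/34)*(-3) = -3*√34/34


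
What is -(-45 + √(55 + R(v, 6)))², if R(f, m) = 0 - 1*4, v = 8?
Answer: -2076 + 90*√51 ≈ -1433.3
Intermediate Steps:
R(f, m) = -4 (R(f, m) = 0 - 4 = -4)
-(-45 + √(55 + R(v, 6)))² = -(-45 + √(55 - 4))² = -(-45 + √51)²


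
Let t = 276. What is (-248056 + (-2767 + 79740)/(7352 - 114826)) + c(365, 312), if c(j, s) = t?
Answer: -26629984693/107474 ≈ -2.4778e+5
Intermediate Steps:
c(j, s) = 276
(-248056 + (-2767 + 79740)/(7352 - 114826)) + c(365, 312) = (-248056 + (-2767 + 79740)/(7352 - 114826)) + 276 = (-248056 + 76973/(-107474)) + 276 = (-248056 + 76973*(-1/107474)) + 276 = (-248056 - 76973/107474) + 276 = -26659647517/107474 + 276 = -26629984693/107474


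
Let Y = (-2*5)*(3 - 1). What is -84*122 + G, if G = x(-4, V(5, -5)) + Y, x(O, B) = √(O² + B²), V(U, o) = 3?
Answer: -10263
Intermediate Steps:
x(O, B) = √(B² + O²)
Y = -20 (Y = -10*2 = -20)
G = -15 (G = √(3² + (-4)²) - 20 = √(9 + 16) - 20 = √25 - 20 = 5 - 20 = -15)
-84*122 + G = -84*122 - 15 = -10248 - 15 = -10263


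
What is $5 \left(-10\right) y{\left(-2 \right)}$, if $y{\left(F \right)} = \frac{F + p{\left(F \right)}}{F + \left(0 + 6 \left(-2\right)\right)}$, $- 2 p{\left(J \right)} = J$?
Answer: $- \frac{25}{7} \approx -3.5714$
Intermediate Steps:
$p{\left(J \right)} = - \frac{J}{2}$
$y{\left(F \right)} = \frac{F}{2 \left(-12 + F\right)}$ ($y{\left(F \right)} = \frac{F - \frac{F}{2}}{F + \left(0 + 6 \left(-2\right)\right)} = \frac{\frac{1}{2} F}{F + \left(0 - 12\right)} = \frac{\frac{1}{2} F}{F - 12} = \frac{\frac{1}{2} F}{-12 + F} = \frac{F}{2 \left(-12 + F\right)}$)
$5 \left(-10\right) y{\left(-2 \right)} = 5 \left(-10\right) \frac{1}{2} \left(-2\right) \frac{1}{-12 - 2} = - 50 \cdot \frac{1}{2} \left(-2\right) \frac{1}{-14} = - 50 \cdot \frac{1}{2} \left(-2\right) \left(- \frac{1}{14}\right) = \left(-50\right) \frac{1}{14} = - \frac{25}{7}$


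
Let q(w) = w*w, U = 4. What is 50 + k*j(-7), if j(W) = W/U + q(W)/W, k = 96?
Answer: -790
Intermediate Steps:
q(w) = w**2
j(W) = 5*W/4 (j(W) = W/4 + W**2/W = W*(1/4) + W = W/4 + W = 5*W/4)
50 + k*j(-7) = 50 + 96*((5/4)*(-7)) = 50 + 96*(-35/4) = 50 - 840 = -790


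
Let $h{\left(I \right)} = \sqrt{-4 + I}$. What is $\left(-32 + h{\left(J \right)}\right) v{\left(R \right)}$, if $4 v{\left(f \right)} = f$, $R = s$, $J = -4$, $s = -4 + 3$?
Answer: $8 - \frac{i \sqrt{2}}{2} \approx 8.0 - 0.70711 i$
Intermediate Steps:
$s = -1$
$R = -1$
$v{\left(f \right)} = \frac{f}{4}$
$\left(-32 + h{\left(J \right)}\right) v{\left(R \right)} = \left(-32 + \sqrt{-4 - 4}\right) \frac{1}{4} \left(-1\right) = \left(-32 + \sqrt{-8}\right) \left(- \frac{1}{4}\right) = \left(-32 + 2 i \sqrt{2}\right) \left(- \frac{1}{4}\right) = 8 - \frac{i \sqrt{2}}{2}$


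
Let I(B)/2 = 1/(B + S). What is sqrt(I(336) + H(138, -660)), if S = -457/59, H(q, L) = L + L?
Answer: I*sqrt(495104224174)/19367 ≈ 36.332*I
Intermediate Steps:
H(q, L) = 2*L
S = -457/59 (S = -457*1/59 = -457/59 ≈ -7.7458)
I(B) = 2/(-457/59 + B) (I(B) = 2/(B - 457/59) = 2/(-457/59 + B))
sqrt(I(336) + H(138, -660)) = sqrt(118/(-457 + 59*336) + 2*(-660)) = sqrt(118/(-457 + 19824) - 1320) = sqrt(118/19367 - 1320) = sqrt(-25564322/19367) = I*sqrt(495104224174)/19367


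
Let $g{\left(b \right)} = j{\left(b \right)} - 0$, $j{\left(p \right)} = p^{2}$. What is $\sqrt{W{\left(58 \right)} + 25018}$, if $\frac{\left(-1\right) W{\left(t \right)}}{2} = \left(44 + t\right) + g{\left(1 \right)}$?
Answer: $2 \sqrt{6203} \approx 157.52$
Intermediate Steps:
$g{\left(b \right)} = b^{2}$ ($g{\left(b \right)} = b^{2} - 0 = b^{2} + 0 = b^{2}$)
$W{\left(t \right)} = -90 - 2 t$ ($W{\left(t \right)} = - 2 \left(\left(44 + t\right) + 1^{2}\right) = - 2 \left(\left(44 + t\right) + 1\right) = - 2 \left(45 + t\right) = -90 - 2 t$)
$\sqrt{W{\left(58 \right)} + 25018} = \sqrt{\left(-90 - 116\right) + 25018} = \sqrt{-206 + 25018} = \sqrt{24812} = 2 \sqrt{6203}$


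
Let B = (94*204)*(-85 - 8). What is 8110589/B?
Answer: -8110589/1783368 ≈ -4.5479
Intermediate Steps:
B = -1783368 (B = 19176*(-93) = -1783368)
8110589/B = 8110589/(-1783368) = 8110589*(-1/1783368) = -8110589/1783368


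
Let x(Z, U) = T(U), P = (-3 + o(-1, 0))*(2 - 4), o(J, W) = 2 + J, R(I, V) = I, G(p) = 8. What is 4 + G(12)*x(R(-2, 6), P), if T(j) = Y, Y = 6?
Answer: 52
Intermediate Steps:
T(j) = 6
P = 4 (P = (-3 + (2 - 1))*(2 - 4) = (-3 + 1)*(-2) = -2*(-2) = 4)
x(Z, U) = 6
4 + G(12)*x(R(-2, 6), P) = 4 + 8*6 = 4 + 48 = 52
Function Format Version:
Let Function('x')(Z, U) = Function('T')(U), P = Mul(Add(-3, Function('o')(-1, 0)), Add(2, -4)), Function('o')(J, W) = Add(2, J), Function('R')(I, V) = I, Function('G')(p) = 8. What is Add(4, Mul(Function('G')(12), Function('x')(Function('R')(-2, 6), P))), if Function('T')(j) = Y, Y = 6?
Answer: 52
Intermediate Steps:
Function('T')(j) = 6
P = 4 (P = Mul(Add(-3, Add(2, -1)), Add(2, -4)) = Mul(Add(-3, 1), -2) = Mul(-2, -2) = 4)
Function('x')(Z, U) = 6
Add(4, Mul(Function('G')(12), Function('x')(Function('R')(-2, 6), P))) = Add(4, Mul(8, 6)) = Add(4, 48) = 52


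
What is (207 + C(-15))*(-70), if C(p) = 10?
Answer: -15190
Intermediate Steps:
(207 + C(-15))*(-70) = (207 + 10)*(-70) = 217*(-70) = -15190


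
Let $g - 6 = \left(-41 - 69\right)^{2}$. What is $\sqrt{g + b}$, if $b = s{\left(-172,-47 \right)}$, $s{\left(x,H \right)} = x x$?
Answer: $\sqrt{41690} \approx 204.18$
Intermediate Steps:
$s{\left(x,H \right)} = x^{2}$
$b = 29584$ ($b = \left(-172\right)^{2} = 29584$)
$g = 12106$ ($g = 6 + \left(-41 - 69\right)^{2} = 6 + \left(-110\right)^{2} = 6 + 12100 = 12106$)
$\sqrt{g + b} = \sqrt{12106 + 29584} = \sqrt{41690}$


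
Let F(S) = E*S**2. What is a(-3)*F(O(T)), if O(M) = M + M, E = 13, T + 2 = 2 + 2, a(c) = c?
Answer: -624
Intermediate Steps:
T = 2 (T = -2 + (2 + 2) = -2 + 4 = 2)
O(M) = 2*M
F(S) = 13*S**2
a(-3)*F(O(T)) = -39*(2*2)**2 = -39*4**2 = -39*16 = -3*208 = -624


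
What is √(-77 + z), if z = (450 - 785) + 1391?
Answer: √979 ≈ 31.289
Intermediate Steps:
z = 1056 (z = -335 + 1391 = 1056)
√(-77 + z) = √(-77 + 1056) = √979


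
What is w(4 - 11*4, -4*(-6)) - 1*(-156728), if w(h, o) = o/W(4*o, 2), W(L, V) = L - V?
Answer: 7366228/47 ≈ 1.5673e+5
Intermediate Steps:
w(h, o) = o/(-2 + 4*o) (w(h, o) = o/(4*o - 1*2) = o/(4*o - 2) = o/(-2 + 4*o))
w(4 - 11*4, -4*(-6)) - 1*(-156728) = (-4*(-6))/(2*(-1 + 2*(-4*(-6)))) - 1*(-156728) = (½)*24/(-1 + 2*24) + 156728 = (½)*24/(-1 + 48) + 156728 = (½)*24/47 + 156728 = (½)*24*(1/47) + 156728 = 12/47 + 156728 = 7366228/47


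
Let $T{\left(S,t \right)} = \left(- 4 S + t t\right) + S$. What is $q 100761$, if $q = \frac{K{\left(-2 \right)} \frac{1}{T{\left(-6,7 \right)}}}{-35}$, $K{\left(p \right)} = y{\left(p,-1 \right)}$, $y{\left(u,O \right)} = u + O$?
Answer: $\frac{302283}{2345} \approx 128.91$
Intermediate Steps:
$y{\left(u,O \right)} = O + u$
$T{\left(S,t \right)} = t^{2} - 3 S$ ($T{\left(S,t \right)} = \left(- 4 S + t^{2}\right) + S = \left(t^{2} - 4 S\right) + S = t^{2} - 3 S$)
$K{\left(p \right)} = -1 + p$
$q = \frac{3}{2345}$ ($q = \frac{\left(-1 - 2\right) \frac{1}{7^{2} - -18}}{-35} = - \frac{3}{49 + 18} \left(- \frac{1}{35}\right) = - \frac{3}{67} \left(- \frac{1}{35}\right) = \left(-3\right) \frac{1}{67} \left(- \frac{1}{35}\right) = \left(- \frac{3}{67}\right) \left(- \frac{1}{35}\right) = \frac{3}{2345} \approx 0.0012793$)
$q 100761 = \frac{3}{2345} \cdot 100761 = \frac{302283}{2345}$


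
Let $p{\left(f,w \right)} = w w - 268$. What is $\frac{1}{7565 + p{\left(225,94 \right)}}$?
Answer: $\frac{1}{16133} \approx 6.1985 \cdot 10^{-5}$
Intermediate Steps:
$p{\left(f,w \right)} = -268 + w^{2}$ ($p{\left(f,w \right)} = w^{2} - 268 = -268 + w^{2}$)
$\frac{1}{7565 + p{\left(225,94 \right)}} = \frac{1}{7565 - \left(268 - 94^{2}\right)} = \frac{1}{7565 + \left(-268 + 8836\right)} = \frac{1}{7565 + 8568} = \frac{1}{16133}$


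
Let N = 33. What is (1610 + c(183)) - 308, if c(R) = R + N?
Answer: 1518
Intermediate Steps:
c(R) = 33 + R (c(R) = R + 33 = 33 + R)
(1610 + c(183)) - 308 = (1610 + (33 + 183)) - 308 = (1610 + 216) - 308 = 1826 - 308 = 1518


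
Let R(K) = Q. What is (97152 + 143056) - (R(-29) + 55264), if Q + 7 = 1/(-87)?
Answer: 16090738/87 ≈ 1.8495e+5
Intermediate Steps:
Q = -610/87 (Q = -7 + 1/(-87) = -7 - 1/87 = -610/87 ≈ -7.0115)
R(K) = -610/87
(97152 + 143056) - (R(-29) + 55264) = (97152 + 143056) - (-610/87 + 55264) = 240208 - 1*4807358/87 = 240208 - 4807358/87 = 16090738/87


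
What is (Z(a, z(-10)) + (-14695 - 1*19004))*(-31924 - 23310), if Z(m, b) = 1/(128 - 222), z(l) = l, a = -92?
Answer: 87482564219/47 ≈ 1.8613e+9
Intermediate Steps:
Z(m, b) = -1/94 (Z(m, b) = 1/(-94) = -1/94)
(Z(a, z(-10)) + (-14695 - 1*19004))*(-31924 - 23310) = (-1/94 + (-14695 - 1*19004))*(-31924 - 23310) = (-1/94 + (-14695 - 19004))*(-55234) = (-1/94 - 33699)*(-55234) = -3167707/94*(-55234) = 87482564219/47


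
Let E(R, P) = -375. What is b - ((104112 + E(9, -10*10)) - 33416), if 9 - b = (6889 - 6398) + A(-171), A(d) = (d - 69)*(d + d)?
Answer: -152883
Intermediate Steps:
A(d) = 2*d*(-69 + d) (A(d) = (-69 + d)*(2*d) = 2*d*(-69 + d))
b = -82562 (b = 9 - ((6889 - 6398) + 2*(-171)*(-69 - 171)) = 9 - (491 + 2*(-171)*(-240)) = 9 - (491 + 82080) = 9 - 1*82571 = 9 - 82571 = -82562)
b - ((104112 + E(9, -10*10)) - 33416) = -82562 - ((104112 - 375) - 33416) = -82562 - (103737 - 33416) = -82562 - 1*70321 = -82562 - 70321 = -152883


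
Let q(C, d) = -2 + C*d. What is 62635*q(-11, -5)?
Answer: 3319655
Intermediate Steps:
62635*q(-11, -5) = 62635*(-2 - 11*(-5)) = 62635*(-2 + 55) = 62635*53 = 3319655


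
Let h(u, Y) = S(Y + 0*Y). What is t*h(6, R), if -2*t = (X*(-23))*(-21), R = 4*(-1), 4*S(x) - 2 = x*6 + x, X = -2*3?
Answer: -18837/2 ≈ -9418.5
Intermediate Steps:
X = -6
S(x) = ½ + 7*x/4 (S(x) = ½ + (x*6 + x)/4 = ½ + (6*x + x)/4 = ½ + (7*x)/4 = ½ + 7*x/4)
R = -4
h(u, Y) = ½ + 7*Y/4 (h(u, Y) = ½ + 7*(Y + 0*Y)/4 = ½ + 7*(Y + 0)/4 = ½ + 7*Y/4)
t = 1449 (t = -(-6*(-23))*(-21)/2 = -69*(-21) = -½*(-2898) = 1449)
t*h(6, R) = 1449*(½ + (7/4)*(-4)) = 1449*(½ - 7) = 1449*(-13/2) = -18837/2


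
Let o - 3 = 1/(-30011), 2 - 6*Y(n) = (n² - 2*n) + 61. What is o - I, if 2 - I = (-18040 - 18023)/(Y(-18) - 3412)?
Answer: 7120659068/626959801 ≈ 11.357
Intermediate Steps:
Y(n) = -59/6 - n²/6 + n/3 (Y(n) = ⅓ - ((n² - 2*n) + 61)/6 = ⅓ - (61 + n² - 2*n)/6 = ⅓ + (-61/6 - n²/6 + n/3) = -59/6 - n²/6 + n/3)
I = -174596/20891 (I = 2 - (-18040 - 18023)/((-59/6 - ⅙*(-18)² + (⅓)*(-18)) - 3412) = 2 - (-36063)/((-59/6 - ⅙*324 - 6) - 3412) = 2 - (-36063)/((-59/6 - 54 - 6) - 3412) = 2 - (-36063)/(-419/6 - 3412) = 2 - (-36063)/(-20891/6) = 2 - (-36063)*(-6)/20891 = 2 - 1*216378/20891 = 2 - 216378/20891 = -174596/20891 ≈ -8.3575)
o = 90032/30011 (o = 3 + 1/(-30011) = 3 - 1/30011 = 90032/30011 ≈ 3.0000)
o - I = 90032/30011 - 1*(-174596/20891) = 90032/30011 + 174596/20891 = 7120659068/626959801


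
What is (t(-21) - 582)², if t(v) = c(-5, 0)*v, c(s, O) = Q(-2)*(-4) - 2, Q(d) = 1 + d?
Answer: 389376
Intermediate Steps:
c(s, O) = 2 (c(s, O) = (1 - 2)*(-4) - 2 = -1*(-4) - 2 = 4 - 2 = 2)
t(v) = 2*v
(t(-21) - 582)² = (2*(-21) - 582)² = (-42 - 582)² = (-624)² = 389376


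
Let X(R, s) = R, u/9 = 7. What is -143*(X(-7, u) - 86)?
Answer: 13299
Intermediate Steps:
u = 63 (u = 9*7 = 63)
-143*(X(-7, u) - 86) = -143*(-7 - 86) = -143*(-93) = 13299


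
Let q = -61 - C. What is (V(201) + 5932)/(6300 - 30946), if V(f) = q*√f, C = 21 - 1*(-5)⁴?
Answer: -2966/12323 - 543*√201/24646 ≈ -0.55305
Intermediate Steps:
C = -604 (C = 21 - 1*625 = 21 - 625 = -604)
q = 543 (q = -61 - 1*(-604) = -61 + 604 = 543)
V(f) = 543*√f
(V(201) + 5932)/(6300 - 30946) = (543*√201 + 5932)/(6300 - 30946) = (5932 + 543*√201)/(-24646) = (5932 + 543*√201)*(-1/24646) = -2966/12323 - 543*√201/24646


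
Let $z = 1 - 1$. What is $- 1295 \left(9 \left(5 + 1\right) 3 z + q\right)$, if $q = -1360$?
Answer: $1761200$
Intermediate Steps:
$z = 0$ ($z = 1 - 1 = 0$)
$- 1295 \left(9 \left(5 + 1\right) 3 z + q\right) = - 1295 \left(9 \left(5 + 1\right) 3 \cdot 0 - 1360\right) = - 1295 \left(9 \cdot 6 \cdot 3 \cdot 0 - 1360\right) = - 1295 \left(9 \cdot 18 \cdot 0 - 1360\right) = - 1295 \left(162 \cdot 0 - 1360\right) = - 1295 \left(0 - 1360\right) = \left(-1295\right) \left(-1360\right) = 1761200$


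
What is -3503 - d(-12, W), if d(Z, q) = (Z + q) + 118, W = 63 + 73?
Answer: -3745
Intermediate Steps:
W = 136
d(Z, q) = 118 + Z + q
-3503 - d(-12, W) = -3503 - (118 - 12 + 136) = -3503 - 1*242 = -3503 - 242 = -3745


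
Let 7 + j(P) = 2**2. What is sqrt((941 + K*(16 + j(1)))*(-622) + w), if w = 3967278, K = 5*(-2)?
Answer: 2*sqrt(865709) ≈ 1860.9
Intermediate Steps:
j(P) = -3 (j(P) = -7 + 2**2 = -7 + 4 = -3)
K = -10
sqrt((941 + K*(16 + j(1)))*(-622) + w) = sqrt((941 - 10*(16 - 3))*(-622) + 3967278) = sqrt((941 - 10*13)*(-622) + 3967278) = sqrt((941 - 130)*(-622) + 3967278) = sqrt(811*(-622) + 3967278) = sqrt(-504442 + 3967278) = sqrt(3462836) = 2*sqrt(865709)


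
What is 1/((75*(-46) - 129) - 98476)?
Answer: -1/102055 ≈ -9.7986e-6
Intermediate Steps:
1/((75*(-46) - 129) - 98476) = 1/((-3450 - 129) - 98476) = 1/(-3579 - 98476) = 1/(-102055) = -1/102055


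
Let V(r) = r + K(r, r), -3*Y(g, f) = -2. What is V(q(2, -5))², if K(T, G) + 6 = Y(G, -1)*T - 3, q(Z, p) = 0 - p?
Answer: 4/9 ≈ 0.44444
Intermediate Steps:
q(Z, p) = -p
Y(g, f) = ⅔ (Y(g, f) = -⅓*(-2) = ⅔)
K(T, G) = -9 + 2*T/3 (K(T, G) = -6 + (2*T/3 - 3) = -6 + (-3 + 2*T/3) = -9 + 2*T/3)
V(r) = -9 + 5*r/3 (V(r) = r + (-9 + 2*r/3) = -9 + 5*r/3)
V(q(2, -5))² = (-9 + 5*(-1*(-5))/3)² = (-9 + (5/3)*5)² = (-9 + 25/3)² = (-⅔)² = 4/9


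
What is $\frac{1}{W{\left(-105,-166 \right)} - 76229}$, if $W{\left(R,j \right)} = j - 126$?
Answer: $- \frac{1}{76521} \approx -1.3068 \cdot 10^{-5}$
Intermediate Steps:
$W{\left(R,j \right)} = -126 + j$
$\frac{1}{W{\left(-105,-166 \right)} - 76229} = \frac{1}{\left(-126 - 166\right) - 76229} = \frac{1}{-292 - 76229} = \frac{1}{-76521} = - \frac{1}{76521}$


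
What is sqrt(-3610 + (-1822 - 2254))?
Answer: 3*I*sqrt(854) ≈ 87.67*I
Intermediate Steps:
sqrt(-3610 + (-1822 - 2254)) = sqrt(-3610 - 4076) = sqrt(-7686) = 3*I*sqrt(854)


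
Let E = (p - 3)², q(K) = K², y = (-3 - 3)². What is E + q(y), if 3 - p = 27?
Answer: 2025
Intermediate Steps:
p = -24 (p = 3 - 1*27 = 3 - 27 = -24)
y = 36 (y = (-6)² = 36)
E = 729 (E = (-24 - 3)² = (-27)² = 729)
E + q(y) = 729 + 36² = 729 + 1296 = 2025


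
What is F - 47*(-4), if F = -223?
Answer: -35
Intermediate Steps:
F - 47*(-4) = -223 - 47*(-4) = -223 + 188 = -35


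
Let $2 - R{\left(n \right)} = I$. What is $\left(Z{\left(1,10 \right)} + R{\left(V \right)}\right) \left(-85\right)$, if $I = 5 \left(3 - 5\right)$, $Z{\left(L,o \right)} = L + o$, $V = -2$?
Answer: $-1955$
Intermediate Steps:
$I = -10$ ($I = 5 \left(-2\right) = -10$)
$R{\left(n \right)} = 12$ ($R{\left(n \right)} = 2 - -10 = 2 + 10 = 12$)
$\left(Z{\left(1,10 \right)} + R{\left(V \right)}\right) \left(-85\right) = \left(\left(1 + 10\right) + 12\right) \left(-85\right) = \left(11 + 12\right) \left(-85\right) = 23 \left(-85\right) = -1955$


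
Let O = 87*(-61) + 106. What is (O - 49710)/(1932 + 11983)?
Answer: -54911/13915 ≈ -3.9462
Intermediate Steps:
O = -5201 (O = -5307 + 106 = -5201)
(O - 49710)/(1932 + 11983) = (-5201 - 49710)/(1932 + 11983) = -54911/13915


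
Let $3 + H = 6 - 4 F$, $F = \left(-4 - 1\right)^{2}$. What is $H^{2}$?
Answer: $9409$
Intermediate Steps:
$F = 25$ ($F = \left(-5\right)^{2} = 25$)
$H = -97$ ($H = -3 + \left(6 - 100\right) = -3 - 94 = -97$)
$H^{2} = \left(-97\right)^{2} = 9409$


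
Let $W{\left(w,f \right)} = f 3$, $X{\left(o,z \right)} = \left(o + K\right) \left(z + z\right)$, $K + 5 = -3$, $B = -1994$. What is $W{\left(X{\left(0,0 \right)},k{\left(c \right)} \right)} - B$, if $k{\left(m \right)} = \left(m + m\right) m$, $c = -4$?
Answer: $2090$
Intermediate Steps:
$k{\left(m \right)} = 2 m^{2}$ ($k{\left(m \right)} = 2 m m = 2 m^{2}$)
$K = -8$ ($K = -5 - 3 = -8$)
$X{\left(o,z \right)} = 2 z \left(-8 + o\right)$ ($X{\left(o,z \right)} = \left(o - 8\right) \left(z + z\right) = \left(-8 + o\right) 2 z = 2 z \left(-8 + o\right)$)
$W{\left(w,f \right)} = 3 f$
$W{\left(X{\left(0,0 \right)},k{\left(c \right)} \right)} - B = 3 \cdot 2 \left(-4\right)^{2} - -1994 = 3 \cdot 2 \cdot 16 + 1994 = 3 \cdot 32 + 1994 = 96 + 1994 = 2090$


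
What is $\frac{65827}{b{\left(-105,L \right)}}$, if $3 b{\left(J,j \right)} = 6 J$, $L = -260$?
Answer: $- \frac{65827}{210} \approx -313.46$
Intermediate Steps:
$b{\left(J,j \right)} = 2 J$ ($b{\left(J,j \right)} = \frac{6 J}{3} = 2 J$)
$\frac{65827}{b{\left(-105,L \right)}} = \frac{65827}{2 \left(-105\right)} = \frac{65827}{-210} = 65827 \left(- \frac{1}{210}\right) = - \frac{65827}{210}$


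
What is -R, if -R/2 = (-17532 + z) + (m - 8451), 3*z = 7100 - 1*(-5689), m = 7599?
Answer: -28242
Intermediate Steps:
z = 4263 (z = (7100 - 1*(-5689))/3 = (7100 + 5689)/3 = (1/3)*12789 = 4263)
R = 28242 (R = -2*((-17532 + 4263) + (7599 - 8451)) = -2*(-13269 - 852) = -2*(-14121) = 28242)
-R = -1*28242 = -28242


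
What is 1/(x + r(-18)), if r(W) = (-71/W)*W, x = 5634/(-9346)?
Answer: -4673/334600 ≈ -0.013966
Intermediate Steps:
x = -2817/4673 (x = 5634*(-1/9346) = -2817/4673 ≈ -0.60283)
r(W) = -71
1/(x + r(-18)) = 1/(-2817/4673 - 71) = 1/(-334600/4673) = -4673/334600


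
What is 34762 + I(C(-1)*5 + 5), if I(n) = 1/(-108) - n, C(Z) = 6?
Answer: 3750515/108 ≈ 34727.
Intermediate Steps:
I(n) = -1/108 - n
34762 + I(C(-1)*5 + 5) = 34762 + (-1/108 - (6*5 + 5)) = 34762 + (-1/108 - (30 + 5)) = 34762 + (-1/108 - 1*35) = 34762 + (-1/108 - 35) = 34762 - 3781/108 = 3750515/108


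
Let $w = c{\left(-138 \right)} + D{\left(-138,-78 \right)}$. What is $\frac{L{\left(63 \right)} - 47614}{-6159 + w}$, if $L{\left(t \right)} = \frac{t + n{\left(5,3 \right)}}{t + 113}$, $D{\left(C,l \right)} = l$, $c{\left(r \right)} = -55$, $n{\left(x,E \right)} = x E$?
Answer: $\frac{4189993}{553696} \approx 7.5673$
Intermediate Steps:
$n{\left(x,E \right)} = E x$
$L{\left(t \right)} = \frac{15 + t}{113 + t}$ ($L{\left(t \right)} = \frac{t + 3 \cdot 5}{t + 113} = \frac{t + 15}{113 + t} = \frac{15 + t}{113 + t}$)
$w = -133$ ($w = -55 - 78 = -133$)
$\frac{L{\left(63 \right)} - 47614}{-6159 + w} = \frac{\frac{15 + 63}{113 + 63} - 47614}{-6159 - 133} = \frac{\frac{1}{176} \cdot 78 - 47614}{-6292} = \left(\frac{1}{176} \cdot 78 - 47614\right) \left(- \frac{1}{6292}\right) = \left(\frac{39}{88} - 47614\right) \left(- \frac{1}{6292}\right) = \left(- \frac{4189993}{88}\right) \left(- \frac{1}{6292}\right) = \frac{4189993}{553696}$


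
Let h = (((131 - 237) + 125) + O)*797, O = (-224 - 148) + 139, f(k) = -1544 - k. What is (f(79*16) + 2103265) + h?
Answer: 1929899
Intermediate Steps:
O = -233 (O = -372 + 139 = -233)
h = -170558 (h = (((131 - 237) + 125) - 233)*797 = ((-106 + 125) - 233)*797 = (19 - 233)*797 = -214*797 = -170558)
(f(79*16) + 2103265) + h = ((-1544 - 79*16) + 2103265) - 170558 = ((-1544 - 1*1264) + 2103265) - 170558 = ((-1544 - 1264) + 2103265) - 170558 = (-2808 + 2103265) - 170558 = 2100457 - 170558 = 1929899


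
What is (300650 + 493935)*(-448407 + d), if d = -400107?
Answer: -674216496690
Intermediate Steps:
(300650 + 493935)*(-448407 + d) = (300650 + 493935)*(-448407 - 400107) = 794585*(-848514) = -674216496690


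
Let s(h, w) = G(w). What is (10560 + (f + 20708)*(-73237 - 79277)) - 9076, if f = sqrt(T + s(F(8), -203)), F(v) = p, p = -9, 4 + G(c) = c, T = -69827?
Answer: -3158258428 - 2897766*I*sqrt(194) ≈ -3.1583e+9 - 4.0361e+7*I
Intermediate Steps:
G(c) = -4 + c
F(v) = -9
s(h, w) = -4 + w
f = 19*I*sqrt(194) (f = sqrt(-69827 + (-4 - 203)) = sqrt(-69827 - 207) = sqrt(-70034) = 19*I*sqrt(194) ≈ 264.64*I)
(10560 + (f + 20708)*(-73237 - 79277)) - 9076 = (10560 + (19*I*sqrt(194) + 20708)*(-73237 - 79277)) - 9076 = (10560 + (20708 + 19*I*sqrt(194))*(-152514)) - 9076 = (10560 + (-3158259912 - 2897766*I*sqrt(194))) - 9076 = (-3158249352 - 2897766*I*sqrt(194)) - 9076 = -3158258428 - 2897766*I*sqrt(194)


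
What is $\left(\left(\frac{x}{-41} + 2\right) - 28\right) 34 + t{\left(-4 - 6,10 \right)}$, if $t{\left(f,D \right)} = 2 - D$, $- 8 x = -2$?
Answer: $- \frac{73161}{82} \approx -892.21$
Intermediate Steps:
$x = \frac{1}{4}$ ($x = \left(- \frac{1}{8}\right) \left(-2\right) = \frac{1}{4} \approx 0.25$)
$\left(\left(\frac{x}{-41} + 2\right) - 28\right) 34 + t{\left(-4 - 6,10 \right)} = \left(\left(\frac{1}{4 \left(-41\right)} + 2\right) - 28\right) 34 + \left(2 - 10\right) = \left(\left(\frac{1}{4} \left(- \frac{1}{41}\right) + 2\right) - 28\right) 34 + \left(2 - 10\right) = \left(\left(- \frac{1}{164} + 2\right) - 28\right) 34 - 8 = \left(\frac{327}{164} - 28\right) 34 - 8 = \left(- \frac{4265}{164}\right) 34 - 8 = - \frac{72505}{82} - 8 = - \frac{73161}{82}$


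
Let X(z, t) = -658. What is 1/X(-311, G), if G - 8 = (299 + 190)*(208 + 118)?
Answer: -1/658 ≈ -0.0015198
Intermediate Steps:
G = 159422 (G = 8 + (299 + 190)*(208 + 118) = 8 + 489*326 = 8 + 159414 = 159422)
1/X(-311, G) = 1/(-658) = -1/658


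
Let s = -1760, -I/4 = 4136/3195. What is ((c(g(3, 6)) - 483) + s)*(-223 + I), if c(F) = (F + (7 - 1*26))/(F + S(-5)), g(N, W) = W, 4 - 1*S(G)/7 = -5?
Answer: 317856644/621 ≈ 5.1185e+5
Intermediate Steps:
S(G) = 63 (S(G) = 28 - 7*(-5) = 28 + 35 = 63)
I = -16544/3195 ≈ -5.1781
c(F) = (-19 + F)/(63 + F) (c(F) = (F + (7 - 1*26))/(F + 63) = (F + (7 - 26))/(63 + F) = (F - 19)/(63 + F) = (-19 + F)/(63 + F))
((c(g(3, 6)) - 483) + s)*(-223 + I) = (((-19 + 6)/(63 + 6) - 483) - 1760)*(-223 - 16544/3195) = ((-13/69 - 483) - 1760)*(-729029/3195) = (-33340/69 - 1760)*(-729029/3195) = -154780/69*(-729029/3195) = 317856644/621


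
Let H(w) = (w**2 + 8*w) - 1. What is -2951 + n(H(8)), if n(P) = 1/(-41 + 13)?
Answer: -82629/28 ≈ -2951.0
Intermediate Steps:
H(w) = -1 + w**2 + 8*w
n(P) = -1/28 (n(P) = 1/(-28) = -1/28)
-2951 + n(H(8)) = -2951 - 1/28 = -82629/28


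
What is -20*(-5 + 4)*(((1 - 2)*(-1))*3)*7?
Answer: 420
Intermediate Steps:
-20*(-5 + 4)*(((1 - 2)*(-1))*3)*7 = -20*(-(-1*(-1))*3)*7 = -20*(-3)*7 = -20*(-1*3)*7 = -(-60)*7 = -20*(-21) = 420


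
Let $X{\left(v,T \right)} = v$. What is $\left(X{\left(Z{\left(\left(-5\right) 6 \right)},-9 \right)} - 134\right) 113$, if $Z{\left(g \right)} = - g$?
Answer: $-11752$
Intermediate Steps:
$\left(X{\left(Z{\left(\left(-5\right) 6 \right)},-9 \right)} - 134\right) 113 = \left(- \left(-5\right) 6 - 134\right) 113 = \left(\left(-1\right) \left(-30\right) - 134\right) 113 = \left(30 - 134\right) 113 = \left(-104\right) 113 = -11752$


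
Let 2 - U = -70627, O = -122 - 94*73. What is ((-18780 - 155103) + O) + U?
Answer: -110238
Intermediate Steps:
O = -6984 (O = -122 - 6862 = -6984)
U = 70629 (U = 2 - 1*(-70627) = 2 + 70627 = 70629)
((-18780 - 155103) + O) + U = ((-18780 - 155103) - 6984) + 70629 = (-173883 - 6984) + 70629 = -180867 + 70629 = -110238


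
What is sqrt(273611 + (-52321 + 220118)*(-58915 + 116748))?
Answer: 2*sqrt(2426119378) ≈ 98511.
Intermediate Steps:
sqrt(273611 + (-52321 + 220118)*(-58915 + 116748)) = sqrt(273611 + 167797*57833) = sqrt(273611 + 9704203901) = sqrt(9704477512) = 2*sqrt(2426119378)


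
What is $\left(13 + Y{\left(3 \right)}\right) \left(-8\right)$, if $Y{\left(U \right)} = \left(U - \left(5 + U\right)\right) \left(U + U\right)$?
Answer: $136$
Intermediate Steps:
$Y{\left(U \right)} = - 10 U$ ($Y{\left(U \right)} = - 5 \cdot 2 U = - 10 U$)
$\left(13 + Y{\left(3 \right)}\right) \left(-8\right) = \left(13 - 30\right) \left(-8\right) = \left(-17\right) \left(-8\right) = 136$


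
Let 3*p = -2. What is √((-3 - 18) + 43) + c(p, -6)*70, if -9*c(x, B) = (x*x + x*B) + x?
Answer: -2380/81 + √22 ≈ -24.692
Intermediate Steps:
p = -⅔ (p = (⅓)*(-2) = -⅔ ≈ -0.66667)
c(x, B) = -x/9 - x²/9 - B*x/9 (c(x, B) = -((x*x + x*B) + x)/9 = -((x² + B*x) + x)/9 = -(x + x² + B*x)/9 = -x/9 - x²/9 - B*x/9)
√((-3 - 18) + 43) + c(p, -6)*70 = √((-3 - 18) + 43) - ⅑*(-⅔)*(1 - 6 - ⅔)*70 = √(-21 + 43) - ⅑*(-⅔)*(-17/3)*70 = √22 - 34/81*70 = √22 - 2380/81 = -2380/81 + √22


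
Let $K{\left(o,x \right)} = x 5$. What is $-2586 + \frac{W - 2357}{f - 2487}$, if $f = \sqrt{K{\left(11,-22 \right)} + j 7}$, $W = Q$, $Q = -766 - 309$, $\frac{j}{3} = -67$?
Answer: $- \frac{726828846}{281213} + \frac{156 i \sqrt{1517}}{281213} \approx -2584.6 + 0.021606 i$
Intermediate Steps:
$j = -201$ ($j = 3 \left(-67\right) = -201$)
$Q = -1075$ ($Q = -766 - 309 = -1075$)
$K{\left(o,x \right)} = 5 x$
$W = -1075$
$f = i \sqrt{1517}$ ($f = \sqrt{5 \left(-22\right) - 1407} = \sqrt{-110 - 1407} = \sqrt{-1517} = i \sqrt{1517} \approx 38.949 i$)
$-2586 + \frac{W - 2357}{f - 2487} = -2586 + \frac{-1075 - 2357}{i \sqrt{1517} - 2487} = -2586 - \frac{3432}{-2487 + i \sqrt{1517}}$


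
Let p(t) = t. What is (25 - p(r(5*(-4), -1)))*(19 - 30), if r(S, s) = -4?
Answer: -319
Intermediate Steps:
(25 - p(r(5*(-4), -1)))*(19 - 30) = (25 - 1*(-4))*(19 - 30) = (25 + 4)*(-11) = 29*(-11) = -319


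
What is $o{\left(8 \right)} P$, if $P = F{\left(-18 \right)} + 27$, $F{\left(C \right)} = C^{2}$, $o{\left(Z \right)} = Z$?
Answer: $2808$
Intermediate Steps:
$P = 351$ ($P = \left(-18\right)^{2} + 27 = 324 + 27 = 351$)
$o{\left(8 \right)} P = 8 \cdot 351 = 2808$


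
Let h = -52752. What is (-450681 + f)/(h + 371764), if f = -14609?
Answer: -232645/159506 ≈ -1.4585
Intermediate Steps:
(-450681 + f)/(h + 371764) = (-450681 - 14609)/(-52752 + 371764) = -465290/319012 = -465290*1/319012 = -232645/159506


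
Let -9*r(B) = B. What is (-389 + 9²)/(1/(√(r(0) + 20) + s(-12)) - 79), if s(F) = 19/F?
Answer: 5565644/1425901 + 8064*√5/1425901 ≈ 3.9159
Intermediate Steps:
r(B) = -B/9
(-389 + 9²)/(1/(√(r(0) + 20) + s(-12)) - 79) = (-389 + 9²)/(1/(√(-⅑*0 + 20) + 19/(-12)) - 79) = (-389 + 81)/(1/(√(0 + 20) + 19*(-1/12)) - 79) = -308/(1/(√20 - 19/12) - 79) = -308/(1/(2*√5 - 19/12) - 79) = -308/(1/(-19/12 + 2*√5) - 79) = -308/(-79 + 1/(-19/12 + 2*√5))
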